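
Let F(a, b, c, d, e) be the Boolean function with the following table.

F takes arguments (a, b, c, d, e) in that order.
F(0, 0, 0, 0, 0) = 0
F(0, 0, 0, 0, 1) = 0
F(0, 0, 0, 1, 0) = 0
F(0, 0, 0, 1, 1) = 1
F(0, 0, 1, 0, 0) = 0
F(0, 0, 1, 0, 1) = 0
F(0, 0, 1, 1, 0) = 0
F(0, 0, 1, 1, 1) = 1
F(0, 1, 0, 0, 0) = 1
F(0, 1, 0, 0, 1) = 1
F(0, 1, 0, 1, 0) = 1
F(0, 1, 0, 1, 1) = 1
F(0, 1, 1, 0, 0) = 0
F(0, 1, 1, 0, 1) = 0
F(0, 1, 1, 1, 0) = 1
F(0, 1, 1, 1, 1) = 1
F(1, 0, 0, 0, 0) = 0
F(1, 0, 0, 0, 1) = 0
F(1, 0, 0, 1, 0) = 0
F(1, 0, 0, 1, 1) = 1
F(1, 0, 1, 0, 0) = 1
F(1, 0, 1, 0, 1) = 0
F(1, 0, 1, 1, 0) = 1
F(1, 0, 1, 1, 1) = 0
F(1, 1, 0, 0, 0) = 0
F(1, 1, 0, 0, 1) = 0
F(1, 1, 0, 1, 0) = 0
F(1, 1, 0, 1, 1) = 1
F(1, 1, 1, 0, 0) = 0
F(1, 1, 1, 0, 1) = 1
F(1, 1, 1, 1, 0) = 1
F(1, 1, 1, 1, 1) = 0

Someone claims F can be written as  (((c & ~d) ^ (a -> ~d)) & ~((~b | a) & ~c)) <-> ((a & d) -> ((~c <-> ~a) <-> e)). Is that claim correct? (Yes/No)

No

Evaluate (((c & ~d) ^ (a -> ~d)) & ~((~b | a) & ~c)) <-> ((a & d) -> ((~c <-> ~a) <-> e)) on each row and compare to F:
  a=0, b=0, c=0, d=0, e=0: formula gives 0, F = 0 ✓
  a=0, b=0, c=0, d=0, e=1: formula gives 0, F = 0 ✓
  a=0, b=0, c=0, d=1, e=0: formula gives 0, F = 0 ✓
  a=0, b=0, c=0, d=1, e=1: formula gives 0, but F = 1 ✗
A single disagreement suffices: at (0,0,0,1,1) they differ, so the formula does not compute F.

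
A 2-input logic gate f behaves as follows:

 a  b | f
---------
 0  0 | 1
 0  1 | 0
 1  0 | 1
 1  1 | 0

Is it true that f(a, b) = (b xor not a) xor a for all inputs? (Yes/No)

Test each input against both f and the formula:
  a=0, b=0: formula gives 1, f = 1 ✓
  a=0, b=1: formula gives 0, f = 0 ✓
  a=1, b=0: formula gives 1, f = 1 ✓
  a=1, b=1: formula gives 0, f = 0 ✓
No disagreement on any input; they are logically equivalent.

Yes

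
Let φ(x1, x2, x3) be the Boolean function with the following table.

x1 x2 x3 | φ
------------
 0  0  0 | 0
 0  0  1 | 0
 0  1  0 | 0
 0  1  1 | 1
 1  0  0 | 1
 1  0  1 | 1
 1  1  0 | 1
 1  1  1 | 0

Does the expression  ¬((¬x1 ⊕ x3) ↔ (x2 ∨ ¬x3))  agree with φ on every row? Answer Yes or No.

Yes

Test each input against both φ and the formula:
  x1=0, x2=0, x3=0: formula gives 0, φ = 0 ✓
  x1=0, x2=0, x3=1: formula gives 0, φ = 0 ✓
  x1=0, x2=1, x3=0: formula gives 0, φ = 0 ✓
  x1=0, x2=1, x3=1: formula gives 1, φ = 1 ✓
  x1=1, x2=0, x3=0: formula gives 1, φ = 1 ✓
  … (the remaining 3 rows also agree.)
All 8 rows match — the expression computes φ exactly.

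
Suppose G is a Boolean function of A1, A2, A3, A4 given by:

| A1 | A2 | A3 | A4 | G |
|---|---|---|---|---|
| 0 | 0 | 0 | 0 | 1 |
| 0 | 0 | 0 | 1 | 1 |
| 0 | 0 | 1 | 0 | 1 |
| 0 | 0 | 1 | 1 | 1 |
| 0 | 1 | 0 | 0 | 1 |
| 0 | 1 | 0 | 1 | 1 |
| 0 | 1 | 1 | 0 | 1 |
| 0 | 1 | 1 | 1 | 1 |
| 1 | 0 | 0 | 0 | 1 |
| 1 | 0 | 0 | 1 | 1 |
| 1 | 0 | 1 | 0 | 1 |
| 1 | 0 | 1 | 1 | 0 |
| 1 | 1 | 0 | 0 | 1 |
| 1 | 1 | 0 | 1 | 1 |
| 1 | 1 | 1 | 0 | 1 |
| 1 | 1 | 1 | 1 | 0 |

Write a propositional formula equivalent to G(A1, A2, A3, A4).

G(A1, A2, A3, A4) = NOT ((((A1 AND NOT A2) AND A3) AND A4) OR (((A1 AND A2) AND A3) AND A4))

G is 0 on only 2 rows — (1,0,1,1), (1,1,1,1). Writing each as a minterm (A1·¬A2·A3·A4, A1·A2·A3·A4) and OR-ing them characterizes exactly where G=0, so G is the negation of that disjunction.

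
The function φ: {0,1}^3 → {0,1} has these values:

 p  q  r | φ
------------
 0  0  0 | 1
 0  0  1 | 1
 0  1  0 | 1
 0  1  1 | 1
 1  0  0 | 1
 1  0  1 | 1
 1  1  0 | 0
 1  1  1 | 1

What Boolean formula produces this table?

Only row (1,1,0) gives 0. So φ is 1 everywhere except there — the complement of the minterm p·q·¬r.

φ(p, q, r) = ((p · q) · r')'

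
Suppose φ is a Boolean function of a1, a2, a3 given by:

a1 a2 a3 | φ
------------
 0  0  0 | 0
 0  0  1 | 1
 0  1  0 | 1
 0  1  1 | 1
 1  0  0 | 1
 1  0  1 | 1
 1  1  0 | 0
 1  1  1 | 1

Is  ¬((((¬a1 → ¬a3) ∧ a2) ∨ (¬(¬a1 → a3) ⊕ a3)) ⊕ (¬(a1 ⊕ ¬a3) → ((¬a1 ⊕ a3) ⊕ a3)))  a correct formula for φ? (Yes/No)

No

Evaluate ¬((((¬a1 → ¬a3) ∧ a2) ∨ (¬(¬a1 → a3) ⊕ a3)) ⊕ (¬(a1 ⊕ ¬a3) → ((¬a1 ⊕ a3) ⊕ a3))) on each row and compare to φ:
  a1=0, a2=0, a3=0: formula gives 1, but φ = 0 ✗
A single disagreement suffices: at (0,0,0) they differ, so the formula does not compute φ.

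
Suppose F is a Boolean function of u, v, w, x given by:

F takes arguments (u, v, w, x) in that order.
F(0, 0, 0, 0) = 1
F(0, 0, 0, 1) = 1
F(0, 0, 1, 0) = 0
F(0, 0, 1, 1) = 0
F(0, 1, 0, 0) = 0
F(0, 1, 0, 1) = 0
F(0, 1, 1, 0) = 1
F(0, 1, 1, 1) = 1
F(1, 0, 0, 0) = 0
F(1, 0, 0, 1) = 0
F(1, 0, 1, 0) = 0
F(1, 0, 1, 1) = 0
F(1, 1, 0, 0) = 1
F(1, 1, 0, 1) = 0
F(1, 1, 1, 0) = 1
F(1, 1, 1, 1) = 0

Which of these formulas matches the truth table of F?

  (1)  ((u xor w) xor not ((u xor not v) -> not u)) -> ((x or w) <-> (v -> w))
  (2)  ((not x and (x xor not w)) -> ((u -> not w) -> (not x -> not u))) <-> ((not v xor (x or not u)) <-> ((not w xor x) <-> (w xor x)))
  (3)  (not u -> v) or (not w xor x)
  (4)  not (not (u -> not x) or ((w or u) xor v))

(1) fails at (0,0,1,0): the formula yields 1, F is 0.
(2) fails at (0,0,1,0): the formula yields 1, F is 0.
(3) fails at (0,0,0,1): the formula yields 0, F is 1.
That leaves (4). Evaluating it on every row reproduces the table of F exactly.

4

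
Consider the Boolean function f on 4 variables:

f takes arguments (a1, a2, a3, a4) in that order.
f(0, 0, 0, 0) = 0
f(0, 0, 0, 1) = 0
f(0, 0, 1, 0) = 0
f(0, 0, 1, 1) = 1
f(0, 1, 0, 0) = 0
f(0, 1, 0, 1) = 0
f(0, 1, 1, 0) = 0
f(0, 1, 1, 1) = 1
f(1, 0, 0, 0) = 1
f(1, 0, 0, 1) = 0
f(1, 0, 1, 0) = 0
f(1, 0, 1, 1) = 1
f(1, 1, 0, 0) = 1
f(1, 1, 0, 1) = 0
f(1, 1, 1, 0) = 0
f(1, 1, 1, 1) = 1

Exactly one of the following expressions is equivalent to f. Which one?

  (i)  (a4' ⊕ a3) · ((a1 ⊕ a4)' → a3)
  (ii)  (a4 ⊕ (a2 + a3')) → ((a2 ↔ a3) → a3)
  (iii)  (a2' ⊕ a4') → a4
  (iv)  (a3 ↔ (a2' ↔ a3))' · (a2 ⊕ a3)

i

(ii) fails at (0,0,0,1): the formula yields 1, f is 0.
(iii) fails at (0,0,0,0): the formula yields 1, f is 0.
(iv) fails at (0,0,1,1): the formula yields 0, f is 1.
That leaves (i). Evaluating it on every row reproduces the table of f exactly.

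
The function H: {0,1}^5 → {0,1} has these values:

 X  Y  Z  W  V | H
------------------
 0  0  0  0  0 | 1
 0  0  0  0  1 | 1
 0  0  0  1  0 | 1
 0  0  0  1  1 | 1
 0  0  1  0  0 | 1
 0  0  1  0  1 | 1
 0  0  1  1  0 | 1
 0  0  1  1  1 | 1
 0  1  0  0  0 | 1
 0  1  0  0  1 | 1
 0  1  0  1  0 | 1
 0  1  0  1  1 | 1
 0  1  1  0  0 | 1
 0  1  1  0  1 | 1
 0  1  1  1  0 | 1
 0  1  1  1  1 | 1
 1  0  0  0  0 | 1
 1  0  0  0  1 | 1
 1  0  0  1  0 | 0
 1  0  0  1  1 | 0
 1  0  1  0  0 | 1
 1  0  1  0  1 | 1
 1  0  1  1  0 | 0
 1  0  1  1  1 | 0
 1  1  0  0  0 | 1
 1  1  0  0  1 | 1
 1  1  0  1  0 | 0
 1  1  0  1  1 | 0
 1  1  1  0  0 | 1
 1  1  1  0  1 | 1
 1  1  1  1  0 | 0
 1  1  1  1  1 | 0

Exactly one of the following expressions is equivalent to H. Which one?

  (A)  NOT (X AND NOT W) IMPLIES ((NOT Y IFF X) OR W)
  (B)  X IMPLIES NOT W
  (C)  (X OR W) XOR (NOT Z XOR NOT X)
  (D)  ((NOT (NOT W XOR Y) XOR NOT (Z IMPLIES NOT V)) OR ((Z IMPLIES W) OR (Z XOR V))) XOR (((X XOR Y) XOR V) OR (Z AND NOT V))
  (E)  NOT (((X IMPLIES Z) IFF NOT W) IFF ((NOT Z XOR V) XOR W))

B

(A): at (0,0,0,0,0) it gives 0, but H = 1 — eliminated.
(C): at (0,0,0,0,0) it gives 0, but H = 1 — eliminated.
(D): at (0,0,0,0,1) it gives 0, but H = 1 — eliminated.
(E): at (0,0,0,0,0) it gives 0, but H = 1 — eliminated.
Only (B) survives; checking it on all 32 rows confirms it matches H.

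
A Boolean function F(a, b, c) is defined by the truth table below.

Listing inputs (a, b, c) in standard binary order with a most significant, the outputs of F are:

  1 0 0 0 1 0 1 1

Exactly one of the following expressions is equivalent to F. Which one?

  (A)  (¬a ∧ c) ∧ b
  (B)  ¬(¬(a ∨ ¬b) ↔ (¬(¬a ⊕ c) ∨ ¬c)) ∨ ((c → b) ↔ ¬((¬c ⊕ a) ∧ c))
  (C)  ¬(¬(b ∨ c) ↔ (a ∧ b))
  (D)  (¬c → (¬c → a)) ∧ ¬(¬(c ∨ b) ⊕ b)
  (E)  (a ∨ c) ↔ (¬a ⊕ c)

(A): at (0,0,0) it gives 0, but F = 1 — eliminated.
(B): at (0,0,1) it gives 1, but F = 0 — eliminated.
(D): at (0,0,0) it gives 0, but F = 1 — eliminated.
(E): at (0,0,0) it gives 0, but F = 1 — eliminated.
Only (C) survives; checking it on all 8 rows confirms it matches F.

C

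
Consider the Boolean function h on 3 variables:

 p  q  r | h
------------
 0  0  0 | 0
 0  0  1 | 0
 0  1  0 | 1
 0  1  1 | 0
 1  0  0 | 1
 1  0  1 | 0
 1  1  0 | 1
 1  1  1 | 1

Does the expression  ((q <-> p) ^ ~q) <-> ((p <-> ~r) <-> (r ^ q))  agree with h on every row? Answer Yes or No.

Evaluate ((q <-> p) ^ ~q) <-> ((p <-> ~r) <-> (r ^ q)) on each row and compare to h:
  p=0, q=0, r=0: formula gives 0, h = 0 ✓
  p=0, q=0, r=1: formula gives 0, h = 0 ✓
  p=0, q=1, r=0: formula gives 1, h = 1 ✓
  p=0, q=1, r=1: formula gives 1, but h = 0 ✗
Since they disagree at (0,1,1), the expression is not a correct formula for h.

No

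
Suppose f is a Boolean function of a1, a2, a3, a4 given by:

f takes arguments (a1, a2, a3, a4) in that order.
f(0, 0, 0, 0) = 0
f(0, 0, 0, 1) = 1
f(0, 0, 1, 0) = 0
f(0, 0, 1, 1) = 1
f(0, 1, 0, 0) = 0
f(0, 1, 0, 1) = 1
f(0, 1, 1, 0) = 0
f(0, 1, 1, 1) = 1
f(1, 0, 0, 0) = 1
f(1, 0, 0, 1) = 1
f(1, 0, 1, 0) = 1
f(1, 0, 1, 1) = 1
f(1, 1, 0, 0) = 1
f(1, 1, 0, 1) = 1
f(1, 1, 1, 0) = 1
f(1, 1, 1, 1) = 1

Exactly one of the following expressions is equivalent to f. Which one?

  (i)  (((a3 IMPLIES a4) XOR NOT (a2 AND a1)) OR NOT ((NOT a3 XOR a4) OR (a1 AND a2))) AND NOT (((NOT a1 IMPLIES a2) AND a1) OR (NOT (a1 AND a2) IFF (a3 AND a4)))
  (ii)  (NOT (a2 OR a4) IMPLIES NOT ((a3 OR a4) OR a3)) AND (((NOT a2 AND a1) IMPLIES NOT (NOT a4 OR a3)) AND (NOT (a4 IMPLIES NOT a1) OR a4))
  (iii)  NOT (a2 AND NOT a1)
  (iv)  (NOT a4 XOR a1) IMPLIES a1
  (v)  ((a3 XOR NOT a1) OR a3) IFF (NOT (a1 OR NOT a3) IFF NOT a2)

(i) disagrees with f on (0,0,1,0) (formula → 1, table → 0); rule it out.
(ii) disagrees with f on (1,0,0,0) (formula → 0, table → 1); rule it out.
(iii) disagrees with f on (0,0,0,0) (formula → 1, table → 0); rule it out.
(v) disagrees with f on (0,0,0,1) (formula → 0, table → 1); rule it out.
Only (iv) survives; checking it on all 16 rows confirms it matches f.

iv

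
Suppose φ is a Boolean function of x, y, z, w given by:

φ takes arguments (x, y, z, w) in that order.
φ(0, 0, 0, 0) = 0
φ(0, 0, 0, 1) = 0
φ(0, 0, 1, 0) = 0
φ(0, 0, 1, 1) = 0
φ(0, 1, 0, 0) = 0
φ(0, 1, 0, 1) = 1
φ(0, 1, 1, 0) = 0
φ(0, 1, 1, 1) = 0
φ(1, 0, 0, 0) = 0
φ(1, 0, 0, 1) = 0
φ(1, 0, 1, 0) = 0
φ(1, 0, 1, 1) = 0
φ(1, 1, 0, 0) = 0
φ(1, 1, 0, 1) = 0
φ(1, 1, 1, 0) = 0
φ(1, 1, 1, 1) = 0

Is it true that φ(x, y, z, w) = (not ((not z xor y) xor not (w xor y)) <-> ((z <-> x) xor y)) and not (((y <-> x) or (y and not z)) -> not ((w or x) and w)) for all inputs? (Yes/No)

Evaluate (not ((not z xor y) xor not (w xor y)) <-> ((z <-> x) xor y)) and not (((y <-> x) or (y and not z)) -> not ((w or x) and w)) on each row and compare to φ:
  x=0, y=0, z=0, w=0: formula gives 0, φ = 0 ✓
  x=0, y=0, z=0, w=1: formula gives 0, φ = 0 ✓
  x=0, y=0, z=1, w=0: formula gives 0, φ = 0 ✓
  x=0, y=0, z=1, w=1: formula gives 0, φ = 0 ✓
  … (the remaining 12 rows also agree.)
Every row agrees, so the formula is equivalent.

Yes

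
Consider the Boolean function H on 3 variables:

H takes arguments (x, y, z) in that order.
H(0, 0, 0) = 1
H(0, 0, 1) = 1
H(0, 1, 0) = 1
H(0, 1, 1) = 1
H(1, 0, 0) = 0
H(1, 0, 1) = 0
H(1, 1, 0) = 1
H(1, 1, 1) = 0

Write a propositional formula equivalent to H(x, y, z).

H(x, y, z) = ~((((x & ~y) & ~z) | ((x & ~y) & z)) | ((x & y) & z))

H is 0 on only 3 rows — (1,0,0), (1,0,1), (1,1,1). Writing each as a minterm (x·¬y·¬z, x·¬y·z, x·y·z) and OR-ing them characterizes exactly where H=0, so H is the negation of that disjunction.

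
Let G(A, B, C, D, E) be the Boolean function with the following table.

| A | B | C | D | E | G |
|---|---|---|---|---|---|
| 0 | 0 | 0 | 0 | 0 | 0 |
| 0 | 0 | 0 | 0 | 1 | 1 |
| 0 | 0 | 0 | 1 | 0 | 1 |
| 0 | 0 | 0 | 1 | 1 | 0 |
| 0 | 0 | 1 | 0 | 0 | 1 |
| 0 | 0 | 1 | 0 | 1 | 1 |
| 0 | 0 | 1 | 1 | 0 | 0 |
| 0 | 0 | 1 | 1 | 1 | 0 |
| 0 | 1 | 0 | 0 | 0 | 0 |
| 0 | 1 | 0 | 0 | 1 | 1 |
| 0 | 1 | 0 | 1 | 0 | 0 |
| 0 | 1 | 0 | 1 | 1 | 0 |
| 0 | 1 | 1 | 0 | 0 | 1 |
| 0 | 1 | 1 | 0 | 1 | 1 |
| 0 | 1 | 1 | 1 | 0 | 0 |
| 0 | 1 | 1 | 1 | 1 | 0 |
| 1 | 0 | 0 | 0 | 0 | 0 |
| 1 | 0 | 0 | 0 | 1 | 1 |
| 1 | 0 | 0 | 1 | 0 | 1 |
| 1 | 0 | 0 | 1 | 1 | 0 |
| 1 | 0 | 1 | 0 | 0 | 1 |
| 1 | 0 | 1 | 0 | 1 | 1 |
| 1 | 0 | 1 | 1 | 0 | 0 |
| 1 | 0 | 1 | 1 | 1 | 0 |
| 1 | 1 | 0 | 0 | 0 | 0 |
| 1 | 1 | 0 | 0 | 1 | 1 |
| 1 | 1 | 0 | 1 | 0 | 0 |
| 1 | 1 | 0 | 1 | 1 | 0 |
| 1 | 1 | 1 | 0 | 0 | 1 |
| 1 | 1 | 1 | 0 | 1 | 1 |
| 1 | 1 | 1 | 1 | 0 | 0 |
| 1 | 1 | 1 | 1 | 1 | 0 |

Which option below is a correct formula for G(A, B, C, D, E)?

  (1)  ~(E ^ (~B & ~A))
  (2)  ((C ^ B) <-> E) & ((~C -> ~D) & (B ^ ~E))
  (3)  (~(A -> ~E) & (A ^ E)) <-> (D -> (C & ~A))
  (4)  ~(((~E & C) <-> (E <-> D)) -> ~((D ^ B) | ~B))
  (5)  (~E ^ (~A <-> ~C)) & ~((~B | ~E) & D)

(1) disagrees with G on (0,0,0,1,0) (formula → 0, table → 1); rule it out.
(2) disagrees with G on (0,0,0,0,0) (formula → 1, table → 0); rule it out.
(3) disagrees with G on (0,0,0,0,1) (formula → 0, table → 1); rule it out.
(5) disagrees with G on (0,0,0,1,0) (formula → 0, table → 1); rule it out.
(4) is the remaining candidate, and it agrees with G on all 32 inputs.

4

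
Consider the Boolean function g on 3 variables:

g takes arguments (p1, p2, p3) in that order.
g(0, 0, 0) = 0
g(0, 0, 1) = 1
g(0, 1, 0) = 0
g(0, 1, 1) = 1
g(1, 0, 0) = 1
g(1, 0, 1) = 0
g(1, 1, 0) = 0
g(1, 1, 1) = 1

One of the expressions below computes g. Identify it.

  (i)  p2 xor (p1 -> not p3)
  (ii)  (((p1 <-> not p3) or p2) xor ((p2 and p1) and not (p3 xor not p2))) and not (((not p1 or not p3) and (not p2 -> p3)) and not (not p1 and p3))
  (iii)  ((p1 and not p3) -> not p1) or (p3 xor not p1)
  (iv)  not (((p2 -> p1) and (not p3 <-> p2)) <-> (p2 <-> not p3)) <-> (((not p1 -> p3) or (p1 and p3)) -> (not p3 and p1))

(i) disagrees with g on (0,0,0) (formula → 1, table → 0); rule it out.
(iii) disagrees with g on (0,0,0) (formula → 1, table → 0); rule it out.
(iv) disagrees with g on (0,1,0) (formula → 1, table → 0); rule it out.
Only (ii) survives; checking it on all 8 rows confirms it matches g.

ii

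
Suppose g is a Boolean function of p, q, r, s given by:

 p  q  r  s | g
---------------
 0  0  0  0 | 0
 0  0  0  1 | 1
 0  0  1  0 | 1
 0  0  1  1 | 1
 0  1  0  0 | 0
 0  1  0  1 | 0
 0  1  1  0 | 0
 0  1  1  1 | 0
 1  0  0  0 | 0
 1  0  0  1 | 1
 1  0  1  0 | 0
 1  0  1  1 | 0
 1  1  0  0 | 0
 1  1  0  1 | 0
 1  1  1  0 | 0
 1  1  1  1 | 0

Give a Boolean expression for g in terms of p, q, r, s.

g(p, q, r, s) = (((((not p and not q) and not r) and s) or (((not p and not q) and r) and not s)) or (((not p and not q) and r) and s)) or (((p and not q) and not r) and s)

Collect the rows where g=1 — (0,0,0,1), (0,0,1,0), (0,0,1,1), (1,0,0,1) — and write one minterm per row: ¬p·¬q·¬r·s, ¬p·¬q·r·¬s, ¬p·¬q·r·s, p·¬q·¬r·s. Their union (logical OR) reproduces the table exactly.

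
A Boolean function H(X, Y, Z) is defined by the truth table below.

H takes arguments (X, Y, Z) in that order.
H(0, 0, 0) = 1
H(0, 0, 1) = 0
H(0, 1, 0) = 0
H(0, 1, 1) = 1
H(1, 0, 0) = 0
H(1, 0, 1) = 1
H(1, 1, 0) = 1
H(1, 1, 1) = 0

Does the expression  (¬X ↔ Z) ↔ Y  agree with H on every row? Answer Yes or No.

Evaluate (¬X ↔ Z) ↔ Y on each row and compare to H:
  X=0, Y=0, Z=0: formula gives 1, H = 1 ✓
  X=0, Y=0, Z=1: formula gives 0, H = 0 ✓
  X=0, Y=1, Z=0: formula gives 0, H = 0 ✓
  X=0, Y=1, Z=1: formula gives 1, H = 1 ✓
  X=1, Y=0, Z=0: formula gives 0, H = 0 ✓
  …and likewise for the remaining 3 rows.
All 8 rows match — the expression computes H exactly.

Yes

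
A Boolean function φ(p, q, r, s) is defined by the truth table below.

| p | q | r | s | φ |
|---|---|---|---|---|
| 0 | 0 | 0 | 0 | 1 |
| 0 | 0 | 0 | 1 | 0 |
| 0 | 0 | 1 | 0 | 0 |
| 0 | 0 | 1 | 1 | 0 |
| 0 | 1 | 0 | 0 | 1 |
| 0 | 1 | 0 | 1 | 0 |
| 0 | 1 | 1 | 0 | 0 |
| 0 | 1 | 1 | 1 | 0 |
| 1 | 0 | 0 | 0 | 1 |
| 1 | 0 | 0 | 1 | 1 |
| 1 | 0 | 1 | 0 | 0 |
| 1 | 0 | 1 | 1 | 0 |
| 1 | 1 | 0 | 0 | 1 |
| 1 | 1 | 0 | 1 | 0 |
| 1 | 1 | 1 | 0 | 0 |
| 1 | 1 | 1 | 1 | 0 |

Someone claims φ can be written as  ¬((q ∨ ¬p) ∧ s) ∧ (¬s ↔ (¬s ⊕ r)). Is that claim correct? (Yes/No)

Yes

Check the formula against φ row by row:
  p=0, q=0, r=0, s=0: formula gives 1, φ = 1 ✓
  p=0, q=0, r=0, s=1: formula gives 0, φ = 0 ✓
  p=0, q=0, r=1, s=0: formula gives 0, φ = 0 ✓
  p=0, q=0, r=1, s=1: formula gives 0, φ = 0 ✓
  … (the remaining 12 rows also agree.)
No disagreement on any input; they are logically equivalent.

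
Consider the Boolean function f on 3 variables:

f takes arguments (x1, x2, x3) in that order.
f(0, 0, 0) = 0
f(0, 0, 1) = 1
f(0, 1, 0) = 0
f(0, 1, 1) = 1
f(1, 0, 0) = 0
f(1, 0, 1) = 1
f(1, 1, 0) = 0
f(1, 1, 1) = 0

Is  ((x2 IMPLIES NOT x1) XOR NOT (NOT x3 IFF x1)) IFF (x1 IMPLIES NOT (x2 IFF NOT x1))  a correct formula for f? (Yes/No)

Test each input against both f and the formula:
  x1=0, x2=0, x3=0: formula gives 0, f = 0 ✓
  x1=0, x2=0, x3=1: formula gives 1, f = 1 ✓
  x1=0, x2=1, x3=0: formula gives 0, f = 0 ✓
  x1=0, x2=1, x3=1: formula gives 1, f = 1 ✓
  x1=1, x2=0, x3=0: formula gives 0, f = 0 ✓
  …
  x1=1, x2=1, x3=1: formula gives 1, but f = 0 ✗
A single disagreement suffices: at (1,1,1) they differ, so the formula does not compute f.

No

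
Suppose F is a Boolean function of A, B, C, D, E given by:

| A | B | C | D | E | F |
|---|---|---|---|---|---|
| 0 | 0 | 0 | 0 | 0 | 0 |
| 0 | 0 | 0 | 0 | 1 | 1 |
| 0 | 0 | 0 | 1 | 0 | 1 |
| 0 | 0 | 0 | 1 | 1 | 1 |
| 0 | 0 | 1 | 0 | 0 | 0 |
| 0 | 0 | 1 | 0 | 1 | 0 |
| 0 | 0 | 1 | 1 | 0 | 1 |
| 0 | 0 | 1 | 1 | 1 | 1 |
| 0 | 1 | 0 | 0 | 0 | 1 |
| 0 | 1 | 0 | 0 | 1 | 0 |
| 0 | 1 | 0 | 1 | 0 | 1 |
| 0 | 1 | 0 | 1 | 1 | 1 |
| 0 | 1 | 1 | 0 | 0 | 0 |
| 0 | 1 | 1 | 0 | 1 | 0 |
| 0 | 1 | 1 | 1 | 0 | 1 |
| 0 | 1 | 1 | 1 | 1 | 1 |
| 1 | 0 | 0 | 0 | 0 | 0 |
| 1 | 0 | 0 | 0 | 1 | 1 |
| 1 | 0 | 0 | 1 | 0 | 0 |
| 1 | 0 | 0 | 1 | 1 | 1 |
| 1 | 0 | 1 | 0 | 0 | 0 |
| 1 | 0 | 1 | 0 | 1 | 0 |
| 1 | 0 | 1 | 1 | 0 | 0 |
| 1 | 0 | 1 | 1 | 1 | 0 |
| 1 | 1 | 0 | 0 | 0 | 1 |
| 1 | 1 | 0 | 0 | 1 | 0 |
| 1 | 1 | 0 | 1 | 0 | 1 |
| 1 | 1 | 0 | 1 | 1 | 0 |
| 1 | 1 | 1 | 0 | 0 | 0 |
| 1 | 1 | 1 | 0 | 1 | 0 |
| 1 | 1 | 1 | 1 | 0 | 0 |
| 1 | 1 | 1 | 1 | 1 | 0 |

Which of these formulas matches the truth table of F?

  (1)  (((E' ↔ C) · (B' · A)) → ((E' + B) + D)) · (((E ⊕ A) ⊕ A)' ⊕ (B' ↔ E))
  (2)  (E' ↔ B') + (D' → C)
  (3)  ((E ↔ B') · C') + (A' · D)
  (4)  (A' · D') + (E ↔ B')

3

(1) fails at (0,0,0,0,0): the formula yields 1, F is 0.
(2) fails at (0,0,0,0,0): the formula yields 1, F is 0.
(4) fails at (0,0,0,0,0): the formula yields 1, F is 0.
Only (3) survives; checking it on all 32 rows confirms it matches F.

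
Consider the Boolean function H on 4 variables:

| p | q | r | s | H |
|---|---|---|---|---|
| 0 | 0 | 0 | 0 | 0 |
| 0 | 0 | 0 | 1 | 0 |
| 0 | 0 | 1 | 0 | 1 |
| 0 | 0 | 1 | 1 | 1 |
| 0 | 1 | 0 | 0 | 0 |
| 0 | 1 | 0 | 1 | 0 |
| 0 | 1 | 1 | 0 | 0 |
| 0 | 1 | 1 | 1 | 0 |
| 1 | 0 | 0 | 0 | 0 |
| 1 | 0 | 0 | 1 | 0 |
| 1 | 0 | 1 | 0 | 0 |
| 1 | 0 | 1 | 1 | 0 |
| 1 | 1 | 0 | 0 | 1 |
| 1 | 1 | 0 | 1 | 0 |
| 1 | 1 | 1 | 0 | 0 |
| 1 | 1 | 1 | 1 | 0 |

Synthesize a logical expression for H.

H=1 on 3 inputs: (0,0,1,0), (0,0,1,1), (1,1,0,0). Reading each as a conjunction of literals (¬p·¬q·r·¬s, ¬p·¬q·r·s, p·q·¬r·¬s) and taking the OR gives the canonical DNF.

H(p, q, r, s) = ((((NOT p AND NOT q) AND r) AND NOT s) OR (((NOT p AND NOT q) AND r) AND s)) OR (((p AND q) AND NOT r) AND NOT s)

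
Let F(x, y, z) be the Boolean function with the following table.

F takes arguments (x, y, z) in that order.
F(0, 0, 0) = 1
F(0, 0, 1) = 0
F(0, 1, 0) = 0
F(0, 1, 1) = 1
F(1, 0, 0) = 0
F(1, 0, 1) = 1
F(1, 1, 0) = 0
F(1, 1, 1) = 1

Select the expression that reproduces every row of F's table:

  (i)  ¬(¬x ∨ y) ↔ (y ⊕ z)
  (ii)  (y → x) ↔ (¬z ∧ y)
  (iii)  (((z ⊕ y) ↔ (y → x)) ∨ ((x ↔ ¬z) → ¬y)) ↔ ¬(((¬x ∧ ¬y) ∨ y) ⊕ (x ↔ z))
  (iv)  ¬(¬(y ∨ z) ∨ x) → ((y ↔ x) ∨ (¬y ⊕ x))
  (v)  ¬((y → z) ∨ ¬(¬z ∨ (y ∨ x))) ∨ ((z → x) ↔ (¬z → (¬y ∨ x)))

i

(ii) fails at (0,0,0): the formula yields 0, F is 1.
(iii) fails at (0,1,0): the formula yields 1, F is 0.
(iv) fails at (0,0,1): the formula yields 1, F is 0.
(v) fails at (0,1,0): the formula yields 1, F is 0.
(i) is the remaining candidate, and it agrees with F on all 8 inputs.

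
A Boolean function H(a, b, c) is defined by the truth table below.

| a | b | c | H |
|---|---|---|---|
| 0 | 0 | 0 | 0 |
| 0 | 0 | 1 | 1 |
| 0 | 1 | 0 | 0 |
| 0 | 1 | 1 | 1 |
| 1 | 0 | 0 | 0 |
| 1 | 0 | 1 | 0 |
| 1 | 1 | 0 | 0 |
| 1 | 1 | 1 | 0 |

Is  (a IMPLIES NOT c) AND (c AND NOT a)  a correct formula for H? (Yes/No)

Yes

Evaluate (a IMPLIES NOT c) AND (c AND NOT a) on each row and compare to H:
  a=0, b=0, c=0: formula gives 0, H = 0 ✓
  a=0, b=0, c=1: formula gives 1, H = 1 ✓
  a=0, b=1, c=0: formula gives 0, H = 0 ✓
  a=0, b=1, c=1: formula gives 1, H = 1 ✓
  a=1, b=0, c=0: formula gives 0, H = 0 ✓
  …and likewise for the remaining 3 rows.
Every row agrees, so the formula is equivalent.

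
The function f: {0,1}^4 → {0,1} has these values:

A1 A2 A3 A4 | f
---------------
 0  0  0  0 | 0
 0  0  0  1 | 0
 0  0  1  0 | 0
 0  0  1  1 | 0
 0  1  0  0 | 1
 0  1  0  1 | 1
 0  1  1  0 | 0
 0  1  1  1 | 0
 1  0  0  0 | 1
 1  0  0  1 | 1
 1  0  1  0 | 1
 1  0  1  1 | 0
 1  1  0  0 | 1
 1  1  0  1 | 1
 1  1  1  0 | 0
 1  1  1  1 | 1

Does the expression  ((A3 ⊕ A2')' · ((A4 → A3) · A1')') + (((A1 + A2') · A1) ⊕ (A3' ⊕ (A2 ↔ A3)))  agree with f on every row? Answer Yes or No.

Evaluate ((A3 ⊕ A2')' · ((A4 → A3) · A1')') + (((A1 + A2') · A1) ⊕ (A3' ⊕ (A2 ↔ A3))) on each row and compare to f:
  A1=0, A2=0, A3=0, A4=0: formula gives 0, f = 0 ✓
  A1=0, A2=0, A3=0, A4=1: formula gives 0, f = 0 ✓
  A1=0, A2=0, A3=1, A4=0: formula gives 0, f = 0 ✓
  A1=0, A2=0, A3=1, A4=1: formula gives 0, f = 0 ✓
  …
  A1=0, A2=1, A3=1, A4=0: formula gives 1, but f = 0 ✗
Since they disagree at (0,1,1,0), the expression is not a correct formula for f.

No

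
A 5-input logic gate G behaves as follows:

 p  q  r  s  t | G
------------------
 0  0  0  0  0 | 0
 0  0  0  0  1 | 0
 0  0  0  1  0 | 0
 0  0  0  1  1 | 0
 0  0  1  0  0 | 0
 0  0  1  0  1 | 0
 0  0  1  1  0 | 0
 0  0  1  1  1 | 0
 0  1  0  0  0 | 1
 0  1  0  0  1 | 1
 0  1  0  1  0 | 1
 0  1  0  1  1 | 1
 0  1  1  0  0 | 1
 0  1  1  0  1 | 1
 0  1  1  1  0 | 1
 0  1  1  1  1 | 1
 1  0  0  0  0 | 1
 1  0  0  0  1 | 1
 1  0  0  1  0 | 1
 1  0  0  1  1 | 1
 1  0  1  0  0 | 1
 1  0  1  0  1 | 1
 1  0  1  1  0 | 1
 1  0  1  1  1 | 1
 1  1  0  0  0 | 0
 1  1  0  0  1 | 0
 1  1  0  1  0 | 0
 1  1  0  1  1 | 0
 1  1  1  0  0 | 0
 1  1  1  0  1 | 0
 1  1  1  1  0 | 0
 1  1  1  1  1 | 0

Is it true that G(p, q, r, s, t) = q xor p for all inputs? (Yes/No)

Test each input against both G and the formula:
  p=0, q=0, r=0, s=0, t=0: formula gives 0, G = 0 ✓
  p=0, q=0, r=0, s=0, t=1: formula gives 0, G = 0 ✓
  p=0, q=0, r=0, s=1, t=0: formula gives 0, G = 0 ✓
  p=0, q=0, r=0, s=1, t=1: formula gives 0, G = 0 ✓
  …and likewise for the remaining 28 rows.
No disagreement on any input; they are logically equivalent.

Yes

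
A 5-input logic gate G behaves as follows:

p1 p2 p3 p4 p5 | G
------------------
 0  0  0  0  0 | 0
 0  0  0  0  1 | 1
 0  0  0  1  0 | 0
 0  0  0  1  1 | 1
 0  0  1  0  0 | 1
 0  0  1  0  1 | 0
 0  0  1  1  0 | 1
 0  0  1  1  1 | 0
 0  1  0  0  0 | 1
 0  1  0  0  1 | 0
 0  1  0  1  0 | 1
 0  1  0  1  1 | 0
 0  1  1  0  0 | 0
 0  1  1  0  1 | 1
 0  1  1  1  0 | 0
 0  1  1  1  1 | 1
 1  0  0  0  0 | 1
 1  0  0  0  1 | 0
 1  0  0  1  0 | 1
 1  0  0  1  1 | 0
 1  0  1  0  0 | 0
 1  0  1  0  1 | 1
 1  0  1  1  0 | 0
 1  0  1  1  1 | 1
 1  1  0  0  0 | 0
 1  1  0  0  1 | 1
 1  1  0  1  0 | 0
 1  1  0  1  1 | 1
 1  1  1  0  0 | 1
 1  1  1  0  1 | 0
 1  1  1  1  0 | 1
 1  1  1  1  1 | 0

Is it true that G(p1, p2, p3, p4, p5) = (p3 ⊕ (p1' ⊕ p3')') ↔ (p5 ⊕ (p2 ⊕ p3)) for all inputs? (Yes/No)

Check the formula against G row by row:
  p1=0, p2=0, p3=0, p4=0, p5=0: formula gives 0, G = 0 ✓
  p1=0, p2=0, p3=0, p4=0, p5=1: formula gives 1, G = 1 ✓
  p1=0, p2=0, p3=0, p4=1, p5=0: formula gives 0, G = 0 ✓
  p1=0, p2=0, p3=0, p4=1, p5=1: formula gives 1, G = 1 ✓
  … (the remaining 28 rows also agree.)
Every row agrees, so the formula is equivalent.

Yes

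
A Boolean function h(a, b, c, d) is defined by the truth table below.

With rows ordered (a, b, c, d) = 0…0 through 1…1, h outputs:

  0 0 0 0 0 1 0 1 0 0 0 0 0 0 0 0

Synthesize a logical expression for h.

Collect the rows where h=1 — (0,1,0,1), (0,1,1,1) — and write one minterm per row: ¬a·b·¬c·d, ¬a·b·c·d. Their union (logical OR) reproduces the table exactly.

h(a, b, c, d) = (((~a & b) & ~c) & d) | (((~a & b) & c) & d)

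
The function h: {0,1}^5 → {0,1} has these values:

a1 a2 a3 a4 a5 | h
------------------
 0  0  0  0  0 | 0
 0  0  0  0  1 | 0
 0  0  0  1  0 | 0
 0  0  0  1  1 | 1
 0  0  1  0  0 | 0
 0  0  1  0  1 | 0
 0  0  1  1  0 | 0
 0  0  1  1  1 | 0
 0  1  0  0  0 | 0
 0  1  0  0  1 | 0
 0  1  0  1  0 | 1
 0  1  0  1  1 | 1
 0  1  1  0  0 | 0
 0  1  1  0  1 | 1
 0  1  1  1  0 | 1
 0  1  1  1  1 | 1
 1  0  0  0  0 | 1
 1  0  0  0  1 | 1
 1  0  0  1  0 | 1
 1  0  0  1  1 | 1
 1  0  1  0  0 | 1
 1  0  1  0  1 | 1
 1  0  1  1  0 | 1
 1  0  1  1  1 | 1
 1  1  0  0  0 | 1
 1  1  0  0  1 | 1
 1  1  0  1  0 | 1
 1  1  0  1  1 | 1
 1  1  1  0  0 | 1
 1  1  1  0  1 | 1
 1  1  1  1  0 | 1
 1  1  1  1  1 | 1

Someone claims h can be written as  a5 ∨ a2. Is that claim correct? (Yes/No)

Test each input against both h and the formula:
  a1=0, a2=0, a3=0, a4=0, a5=0: formula gives 0, h = 0 ✓
  a1=0, a2=0, a3=0, a4=0, a5=1: formula gives 1, but h = 0 ✗
A single disagreement suffices: at (0,0,0,0,1) they differ, so the formula does not compute h.

No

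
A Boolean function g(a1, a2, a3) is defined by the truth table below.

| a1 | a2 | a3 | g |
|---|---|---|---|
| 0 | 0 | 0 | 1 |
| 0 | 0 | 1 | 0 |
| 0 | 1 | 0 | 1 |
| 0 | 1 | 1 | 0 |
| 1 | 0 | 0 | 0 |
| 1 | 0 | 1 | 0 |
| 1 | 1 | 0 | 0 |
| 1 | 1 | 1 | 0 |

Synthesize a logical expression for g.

The 1-rows are (0,0,0), (0,1,0). Each contributes one minterm — ¬a1·¬a2·¬a3; ¬a1·a2·¬a3 — and their disjunction is a sum-of-products form of g.

g(a1, a2, a3) = ((¬a1 ∧ ¬a2) ∧ ¬a3) ∨ ((¬a1 ∧ a2) ∧ ¬a3)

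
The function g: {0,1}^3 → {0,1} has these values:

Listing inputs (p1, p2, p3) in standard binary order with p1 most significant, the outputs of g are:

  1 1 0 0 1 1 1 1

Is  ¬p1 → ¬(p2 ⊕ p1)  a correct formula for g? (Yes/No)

Yes

Evaluate ¬p1 → ¬(p2 ⊕ p1) on each row and compare to g:
  p1=0, p2=0, p3=0: formula gives 1, g = 1 ✓
  p1=0, p2=0, p3=1: formula gives 1, g = 1 ✓
  p1=0, p2=1, p3=0: formula gives 0, g = 0 ✓
  p1=0, p2=1, p3=1: formula gives 0, g = 0 ✓
  p1=1, p2=0, p3=0: formula gives 1, g = 1 ✓
  … (the remaining 3 rows also agree.)
Every row agrees, so the formula is equivalent.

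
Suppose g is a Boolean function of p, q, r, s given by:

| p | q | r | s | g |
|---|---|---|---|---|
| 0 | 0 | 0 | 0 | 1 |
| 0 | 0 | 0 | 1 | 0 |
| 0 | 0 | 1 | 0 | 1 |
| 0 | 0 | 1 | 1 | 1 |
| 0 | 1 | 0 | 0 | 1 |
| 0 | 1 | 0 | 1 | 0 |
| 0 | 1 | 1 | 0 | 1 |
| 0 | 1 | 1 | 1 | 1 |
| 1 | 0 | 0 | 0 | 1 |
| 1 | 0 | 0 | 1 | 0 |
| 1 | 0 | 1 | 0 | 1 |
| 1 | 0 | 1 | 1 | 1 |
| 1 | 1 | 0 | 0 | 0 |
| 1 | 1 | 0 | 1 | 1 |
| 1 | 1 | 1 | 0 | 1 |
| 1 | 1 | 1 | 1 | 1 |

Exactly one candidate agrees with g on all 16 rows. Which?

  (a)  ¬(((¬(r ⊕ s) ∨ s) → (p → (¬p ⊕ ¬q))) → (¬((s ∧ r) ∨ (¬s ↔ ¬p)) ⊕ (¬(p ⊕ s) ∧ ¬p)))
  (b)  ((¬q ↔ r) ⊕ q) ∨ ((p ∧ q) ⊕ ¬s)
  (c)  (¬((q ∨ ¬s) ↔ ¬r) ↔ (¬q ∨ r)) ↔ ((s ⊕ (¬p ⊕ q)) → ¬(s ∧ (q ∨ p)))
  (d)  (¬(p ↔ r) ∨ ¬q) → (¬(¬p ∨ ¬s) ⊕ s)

b

(a) disagrees with g on (0,0,0,0) (formula → 0, table → 1); rule it out.
(c) disagrees with g on (0,0,0,0) (formula → 0, table → 1); rule it out.
(d) disagrees with g on (0,0,0,0) (formula → 0, table → 1); rule it out.
That leaves (b). Evaluating it on every row reproduces the table of g exactly.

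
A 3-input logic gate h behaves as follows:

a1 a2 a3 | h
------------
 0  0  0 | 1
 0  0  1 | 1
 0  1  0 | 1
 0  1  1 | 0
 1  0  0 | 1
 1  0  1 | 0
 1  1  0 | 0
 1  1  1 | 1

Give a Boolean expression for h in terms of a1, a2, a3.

h(a1, a2, a3) = ¬((((¬a1 ∧ a2) ∧ a3) ∨ ((a1 ∧ ¬a2) ∧ a3)) ∨ ((a1 ∧ a2) ∧ ¬a3))

The 0-rows are (0,1,1), (1,0,1), (1,1,0). Take each as a conjunction (¬a1·a2·a3, a1·¬a2·a3, a1·a2·¬a3), form their disjunction, and complement — that gives a formula that is 1 everywhere h is.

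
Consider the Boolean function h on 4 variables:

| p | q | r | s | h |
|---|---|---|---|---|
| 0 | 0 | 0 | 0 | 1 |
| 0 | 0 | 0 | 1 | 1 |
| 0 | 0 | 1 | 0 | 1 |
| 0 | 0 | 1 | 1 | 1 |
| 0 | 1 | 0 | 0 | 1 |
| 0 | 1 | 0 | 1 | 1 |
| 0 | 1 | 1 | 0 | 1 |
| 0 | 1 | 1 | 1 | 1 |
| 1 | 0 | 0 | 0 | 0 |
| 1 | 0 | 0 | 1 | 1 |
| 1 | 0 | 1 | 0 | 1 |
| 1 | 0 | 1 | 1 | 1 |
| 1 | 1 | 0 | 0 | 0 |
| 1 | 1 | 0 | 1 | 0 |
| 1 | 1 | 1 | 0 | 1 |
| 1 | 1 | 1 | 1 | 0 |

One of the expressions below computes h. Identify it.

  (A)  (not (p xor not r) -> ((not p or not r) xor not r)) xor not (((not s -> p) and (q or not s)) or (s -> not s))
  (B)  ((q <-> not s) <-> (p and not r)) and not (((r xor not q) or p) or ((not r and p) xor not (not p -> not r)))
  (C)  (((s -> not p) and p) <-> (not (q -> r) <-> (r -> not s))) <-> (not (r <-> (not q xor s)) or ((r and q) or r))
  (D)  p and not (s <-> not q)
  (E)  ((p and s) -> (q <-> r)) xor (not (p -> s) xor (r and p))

E

(A): at (0,0,0,1) it gives 0, but h = 1 — eliminated.
(B): at (0,0,0,0) it gives 0, but h = 1 — eliminated.
(C): at (0,0,0,1) it gives 0, but h = 1 — eliminated.
(D): at (0,0,0,0) it gives 0, but h = 1 — eliminated.
(E) is the remaining candidate, and it agrees with h on all 16 inputs.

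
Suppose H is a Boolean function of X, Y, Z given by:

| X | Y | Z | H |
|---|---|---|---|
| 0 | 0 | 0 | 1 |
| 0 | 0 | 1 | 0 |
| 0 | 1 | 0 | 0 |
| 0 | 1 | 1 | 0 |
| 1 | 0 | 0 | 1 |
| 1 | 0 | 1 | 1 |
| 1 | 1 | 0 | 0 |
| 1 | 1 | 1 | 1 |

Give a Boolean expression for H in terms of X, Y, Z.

Collect the rows where H=1 — (0,0,0), (1,0,0), (1,0,1), (1,1,1) — and write one minterm per row: ¬X·¬Y·¬Z, X·¬Y·¬Z, X·¬Y·Z, X·Y·Z. Their union (logical OR) reproduces the table exactly.

H(X, Y, Z) = ((((not X and not Y) and not Z) or ((X and not Y) and not Z)) or ((X and not Y) and Z)) or ((X and Y) and Z)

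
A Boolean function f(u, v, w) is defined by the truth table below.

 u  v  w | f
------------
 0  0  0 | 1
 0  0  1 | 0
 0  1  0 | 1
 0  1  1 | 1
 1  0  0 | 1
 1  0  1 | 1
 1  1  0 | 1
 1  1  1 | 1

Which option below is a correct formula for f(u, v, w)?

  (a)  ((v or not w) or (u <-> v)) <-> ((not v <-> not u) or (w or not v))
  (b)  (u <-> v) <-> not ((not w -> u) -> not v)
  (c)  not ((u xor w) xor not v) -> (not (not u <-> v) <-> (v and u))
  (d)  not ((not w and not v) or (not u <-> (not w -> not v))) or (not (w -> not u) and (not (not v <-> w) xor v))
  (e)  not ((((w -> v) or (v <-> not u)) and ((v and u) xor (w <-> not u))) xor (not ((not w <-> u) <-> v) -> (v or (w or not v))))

(a) disagrees with f on (0,0,1) (formula → 1, table → 0); rule it out.
(b) disagrees with f on (0,0,0) (formula → 0, table → 1); rule it out.
(d) disagrees with f on (0,0,0) (formula → 0, table → 1); rule it out.
(e) disagrees with f on (0,0,0) (formula → 0, table → 1); rule it out.
That leaves (c). Evaluating it on every row reproduces the table of f exactly.

c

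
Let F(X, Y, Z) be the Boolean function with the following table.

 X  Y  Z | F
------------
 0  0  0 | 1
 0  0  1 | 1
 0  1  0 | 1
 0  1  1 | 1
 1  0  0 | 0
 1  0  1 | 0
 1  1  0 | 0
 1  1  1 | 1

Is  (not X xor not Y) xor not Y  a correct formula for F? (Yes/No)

Check the formula against F row by row:
  X=0, Y=0, Z=0: formula gives 1, F = 1 ✓
  X=0, Y=0, Z=1: formula gives 1, F = 1 ✓
  X=0, Y=1, Z=0: formula gives 1, F = 1 ✓
  X=0, Y=1, Z=1: formula gives 1, F = 1 ✓
  X=1, Y=0, Z=0: formula gives 0, F = 0 ✓
  …
  X=1, Y=1, Z=1: formula gives 0, but F = 1 ✗
A single disagreement suffices: at (1,1,1) they differ, so the formula does not compute F.

No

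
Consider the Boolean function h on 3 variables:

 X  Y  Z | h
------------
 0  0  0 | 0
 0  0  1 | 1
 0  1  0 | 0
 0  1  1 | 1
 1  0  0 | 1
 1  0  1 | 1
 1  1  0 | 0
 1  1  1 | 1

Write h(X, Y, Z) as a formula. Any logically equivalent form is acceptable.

h(X, Y, Z) = ~((((~X & ~Y) & ~Z) | ((~X & Y) & ~Z)) | ((X & Y) & ~Z))

There are just 3 zero rows: (0,0,0), (0,1,0), (1,1,0). Their minterms are ¬X·¬Y·¬Z, ¬X·Y·¬Z, X·Y·¬Z; the OR of those covers precisely the 0-outputs, and negating it yields h.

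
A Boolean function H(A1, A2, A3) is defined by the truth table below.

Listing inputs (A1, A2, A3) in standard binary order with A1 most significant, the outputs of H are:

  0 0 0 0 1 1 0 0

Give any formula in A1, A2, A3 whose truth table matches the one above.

The 1-rows are (1,0,0), (1,0,1). Each contributes one minterm — A1·¬A2·¬A3; A1·¬A2·A3 — and their disjunction is a sum-of-products form of H.

H(A1, A2, A3) = ((A1 ∧ ¬A2) ∧ ¬A3) ∨ ((A1 ∧ ¬A2) ∧ A3)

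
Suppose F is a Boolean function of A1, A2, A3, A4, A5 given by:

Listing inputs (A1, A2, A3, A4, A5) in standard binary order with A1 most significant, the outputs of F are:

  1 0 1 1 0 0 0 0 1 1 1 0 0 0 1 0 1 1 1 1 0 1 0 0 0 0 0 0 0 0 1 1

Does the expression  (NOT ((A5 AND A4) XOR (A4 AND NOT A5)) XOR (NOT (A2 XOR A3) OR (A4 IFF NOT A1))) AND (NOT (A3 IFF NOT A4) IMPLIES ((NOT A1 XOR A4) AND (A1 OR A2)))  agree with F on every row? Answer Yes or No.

No

Check the formula against F row by row:
  A1=0, A2=0, A3=0, A4=0, A5=0: formula gives 0, but F = 1 ✗
A single disagreement suffices: at (0,0,0,0,0) they differ, so the formula does not compute F.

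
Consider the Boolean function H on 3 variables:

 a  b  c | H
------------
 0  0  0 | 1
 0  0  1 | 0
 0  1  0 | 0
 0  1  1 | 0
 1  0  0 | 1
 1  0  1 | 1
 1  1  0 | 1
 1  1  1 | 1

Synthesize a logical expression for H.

There are just 3 zero rows: (0,0,1), (0,1,0), (0,1,1). Their minterms are ¬a·¬b·c, ¬a·b·¬c, ¬a·b·c; the OR of those covers precisely the 0-outputs, and negating it yields H.

H(a, b, c) = ((((a' · b') · c) + ((a' · b) · c')) + ((a' · b) · c))'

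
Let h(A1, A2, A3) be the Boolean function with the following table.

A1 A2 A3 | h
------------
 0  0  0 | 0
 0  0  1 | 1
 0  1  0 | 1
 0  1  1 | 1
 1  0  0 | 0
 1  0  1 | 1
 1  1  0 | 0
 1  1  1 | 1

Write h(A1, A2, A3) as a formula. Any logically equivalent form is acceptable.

The 0-rows are (0,0,0), (1,0,0), (1,1,0). Take each as a conjunction (¬A1·¬A2·¬A3, A1·¬A2·¬A3, A1·A2·¬A3), form their disjunction, and complement — that gives a formula that is 1 everywhere h is.

h(A1, A2, A3) = ~((((~A1 & ~A2) & ~A3) | ((A1 & ~A2) & ~A3)) | ((A1 & A2) & ~A3))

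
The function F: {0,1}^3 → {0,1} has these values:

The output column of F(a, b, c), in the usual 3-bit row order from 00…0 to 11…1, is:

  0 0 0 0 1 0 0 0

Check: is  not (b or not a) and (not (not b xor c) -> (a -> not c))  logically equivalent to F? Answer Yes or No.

Check the formula against F row by row:
  a=0, b=0, c=0: formula gives 0, F = 0 ✓
  a=0, b=0, c=1: formula gives 0, F = 0 ✓
  a=0, b=1, c=0: formula gives 0, F = 0 ✓
  a=0, b=1, c=1: formula gives 0, F = 0 ✓
  a=1, b=0, c=0: formula gives 1, F = 1 ✓
  … (the remaining 3 rows also agree.)
Every row agrees, so the formula is equivalent.

Yes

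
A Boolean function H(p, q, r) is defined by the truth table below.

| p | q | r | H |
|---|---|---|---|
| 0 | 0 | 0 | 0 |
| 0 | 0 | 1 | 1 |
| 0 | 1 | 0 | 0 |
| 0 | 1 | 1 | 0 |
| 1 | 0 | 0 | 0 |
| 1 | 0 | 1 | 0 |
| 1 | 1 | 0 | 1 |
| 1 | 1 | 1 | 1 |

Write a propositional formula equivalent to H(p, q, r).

H(p, q, r) = (((¬p ∧ ¬q) ∧ r) ∨ ((p ∧ q) ∧ ¬r)) ∨ ((p ∧ q) ∧ r)

The 1-rows are (0,0,1), (1,1,0), (1,1,1). Each contributes one minterm — ¬p·¬q·r; p·q·¬r; p·q·r — and their disjunction is a sum-of-products form of H.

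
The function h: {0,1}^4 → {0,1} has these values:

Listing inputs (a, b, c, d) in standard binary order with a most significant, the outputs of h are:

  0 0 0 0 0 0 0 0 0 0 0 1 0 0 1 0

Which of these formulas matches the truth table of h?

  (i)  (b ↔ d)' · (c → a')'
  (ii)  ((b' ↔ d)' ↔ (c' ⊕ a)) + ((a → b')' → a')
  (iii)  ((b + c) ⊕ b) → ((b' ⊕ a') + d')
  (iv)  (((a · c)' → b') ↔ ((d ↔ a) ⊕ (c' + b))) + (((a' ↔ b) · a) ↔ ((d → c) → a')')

i

(ii): at (0,0,0,0) it gives 1, but h = 0 — eliminated.
(iii): at (0,0,0,0) it gives 1, but h = 0 — eliminated.
(iv): at (0,0,0,0) it gives 1, but h = 0 — eliminated.
(i) is the remaining candidate, and it agrees with h on all 16 inputs.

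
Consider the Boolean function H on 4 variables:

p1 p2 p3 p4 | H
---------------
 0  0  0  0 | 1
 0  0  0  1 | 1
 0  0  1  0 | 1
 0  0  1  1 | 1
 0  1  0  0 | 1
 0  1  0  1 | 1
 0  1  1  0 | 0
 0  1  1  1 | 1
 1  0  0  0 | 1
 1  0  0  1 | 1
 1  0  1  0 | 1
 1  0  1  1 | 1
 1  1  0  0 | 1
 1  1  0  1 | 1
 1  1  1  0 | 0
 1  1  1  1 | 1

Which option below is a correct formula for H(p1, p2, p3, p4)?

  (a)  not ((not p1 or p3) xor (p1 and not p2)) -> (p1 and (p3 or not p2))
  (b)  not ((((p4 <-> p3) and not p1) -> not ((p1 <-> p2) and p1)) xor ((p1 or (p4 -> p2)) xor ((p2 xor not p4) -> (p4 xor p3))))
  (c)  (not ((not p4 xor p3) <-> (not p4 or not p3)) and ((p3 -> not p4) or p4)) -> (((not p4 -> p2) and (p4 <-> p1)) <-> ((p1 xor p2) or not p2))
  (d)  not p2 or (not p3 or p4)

d

(a) disagrees with H on (0,1,1,0) (formula → 1, table → 0); rule it out.
(b) disagrees with H on (0,0,1,0) (formula → 0, table → 1); rule it out.
(c) disagrees with H on (0,0,0,1) (formula → 0, table → 1); rule it out.
(d) is the remaining candidate, and it agrees with H on all 16 inputs.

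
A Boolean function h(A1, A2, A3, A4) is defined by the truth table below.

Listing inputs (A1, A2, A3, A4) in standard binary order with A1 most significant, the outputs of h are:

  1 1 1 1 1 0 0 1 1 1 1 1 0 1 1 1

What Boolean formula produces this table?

h(A1, A2, A3, A4) = not (((((not A1 and A2) and not A3) and A4) or (((not A1 and A2) and A3) and not A4)) or (((A1 and A2) and not A3) and not A4))

The 0-rows are (0,1,0,1), (0,1,1,0), (1,1,0,0). Take each as a conjunction (¬A1·A2·¬A3·A4, ¬A1·A2·A3·¬A4, A1·A2·¬A3·¬A4), form their disjunction, and complement — that gives a formula that is 1 everywhere h is.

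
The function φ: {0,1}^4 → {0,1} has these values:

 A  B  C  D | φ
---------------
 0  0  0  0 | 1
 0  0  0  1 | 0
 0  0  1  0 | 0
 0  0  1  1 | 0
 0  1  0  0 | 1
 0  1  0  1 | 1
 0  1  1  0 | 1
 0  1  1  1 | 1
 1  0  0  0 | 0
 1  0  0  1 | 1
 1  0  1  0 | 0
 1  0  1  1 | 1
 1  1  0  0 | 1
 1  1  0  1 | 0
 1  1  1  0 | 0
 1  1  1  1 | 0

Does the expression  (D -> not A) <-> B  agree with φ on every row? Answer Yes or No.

Test each input against both φ and the formula:
  A=0, B=0, C=0, D=0: formula gives 0, but φ = 1 ✗
Row (0,0,0,0) is a counterexample, so the formula is not equivalent to φ.

No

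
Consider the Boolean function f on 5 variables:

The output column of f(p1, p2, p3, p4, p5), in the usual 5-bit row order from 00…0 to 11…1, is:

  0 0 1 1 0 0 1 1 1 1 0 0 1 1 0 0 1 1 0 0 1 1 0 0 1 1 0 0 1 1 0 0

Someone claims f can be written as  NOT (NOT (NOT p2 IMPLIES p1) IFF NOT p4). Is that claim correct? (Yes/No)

Yes

Evaluate NOT (NOT (NOT p2 IMPLIES p1) IFF NOT p4) on each row and compare to f:
  p1=0, p2=0, p3=0, p4=0, p5=0: formula gives 0, f = 0 ✓
  p1=0, p2=0, p3=0, p4=0, p5=1: formula gives 0, f = 0 ✓
  p1=0, p2=0, p3=0, p4=1, p5=0: formula gives 1, f = 1 ✓
  p1=0, p2=0, p3=0, p4=1, p5=1: formula gives 1, f = 1 ✓
  … (the remaining 28 rows also agree.)
All 32 rows match — the expression computes f exactly.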